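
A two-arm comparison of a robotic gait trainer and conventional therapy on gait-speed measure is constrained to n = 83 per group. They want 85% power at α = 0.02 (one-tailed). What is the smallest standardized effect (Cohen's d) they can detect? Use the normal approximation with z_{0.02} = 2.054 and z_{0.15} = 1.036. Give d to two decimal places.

d_min ≈ 0.48

For two independent groups of n = 83 each: d_min = (z_{α} + z_β)·√(2/n).
z-sum = 2.054 + 1.036 = 3.090.
d_min = 3.090 × √(2/83) = 3.090 × 0.1552 = 0.480.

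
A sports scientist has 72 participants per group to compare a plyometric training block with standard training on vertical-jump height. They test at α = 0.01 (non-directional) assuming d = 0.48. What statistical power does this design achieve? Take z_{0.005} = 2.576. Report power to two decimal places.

power ≈ 0.62

For two equal groups, power = Φ(d·√(n/2) − z_{α/2}).
d·√(n/2) = 0.48 × √(72/2) = 0.48 × 6.000 = 2.880.
z_β = 2.880 − 2.576 = 0.304.
Power = Φ(0.304) = 0.619.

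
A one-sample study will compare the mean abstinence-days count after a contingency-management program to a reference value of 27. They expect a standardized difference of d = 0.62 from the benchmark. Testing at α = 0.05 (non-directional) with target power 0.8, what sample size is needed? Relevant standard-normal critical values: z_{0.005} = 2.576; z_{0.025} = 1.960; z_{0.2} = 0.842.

For a one-sample test: n = ((z_{α/2} + z_β) / d)².
z_{α/2} + z_β = 1.960 + 0.842 = 2.802.
n = (2.802 / 0.62)² = 4.519² = 20.42.
Round up.

n = 21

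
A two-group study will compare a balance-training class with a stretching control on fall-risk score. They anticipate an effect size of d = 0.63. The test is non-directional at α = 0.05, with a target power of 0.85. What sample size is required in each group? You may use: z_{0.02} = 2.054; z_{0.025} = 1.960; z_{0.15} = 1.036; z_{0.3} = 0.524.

For two independent groups with equal n: n = 2·((z_{α/2} + z_β) / d)².
z_{α/2} + z_β = 1.960 + 1.036 = 2.996.
n = 2 × (2.996 / 0.63)² = 2 × 4.756² = 2 × 22.62 = 45.2.
Round up to the next whole participant.

n = 46 per group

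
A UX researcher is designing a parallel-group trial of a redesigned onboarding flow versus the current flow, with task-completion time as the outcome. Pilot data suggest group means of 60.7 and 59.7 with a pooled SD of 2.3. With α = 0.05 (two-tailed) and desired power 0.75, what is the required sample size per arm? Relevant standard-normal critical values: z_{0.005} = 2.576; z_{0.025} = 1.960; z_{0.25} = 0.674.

n = 74 per group

Cohen's d = |M₁ − M₂| / SD_pooled = |60.7 − 59.7| / 2.3 = 1.0 / 2.3 = 0.435.
For two independent groups with equal n: n = 2·((z_{α/2} + z_β) / d)².
z_{α/2} + z_β = 1.960 + 0.674 = 2.634.
n = 2 × (2.634 / 0.435)² = 2 × 6.055² = 2 × 36.67 = 73.3.
Round up to the next whole participant.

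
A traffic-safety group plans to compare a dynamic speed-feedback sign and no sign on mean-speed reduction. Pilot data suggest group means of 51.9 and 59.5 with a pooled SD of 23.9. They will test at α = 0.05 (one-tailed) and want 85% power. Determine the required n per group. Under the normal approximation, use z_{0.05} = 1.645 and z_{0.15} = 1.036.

n = 143 per group

Cohen's d = |M₁ − M₂| / SD_pooled = |51.9 − 59.5| / 23.9 = 7.6 / 23.9 = 0.318.
For two independent groups with equal n: n = 2·((z_{α} + z_β) / d)².
z_{α} + z_β = 1.645 + 1.036 = 2.681.
n = 2 × (2.681 / 0.318)² = 2 × 8.431² = 2 × 71.08 = 142.2.
Round up to the next whole participant.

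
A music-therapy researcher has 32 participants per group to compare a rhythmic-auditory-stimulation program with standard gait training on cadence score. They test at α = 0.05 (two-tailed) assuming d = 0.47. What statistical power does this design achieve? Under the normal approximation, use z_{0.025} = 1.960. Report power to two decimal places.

power ≈ 0.47

For two equal groups, power = Φ(d·√(n/2) − z_{α/2}).
d·√(n/2) = 0.47 × √(32/2) = 0.47 × 4.000 = 1.880.
z_β = 1.880 − 1.960 = -0.080.
Power = Φ(-0.080) = 0.468.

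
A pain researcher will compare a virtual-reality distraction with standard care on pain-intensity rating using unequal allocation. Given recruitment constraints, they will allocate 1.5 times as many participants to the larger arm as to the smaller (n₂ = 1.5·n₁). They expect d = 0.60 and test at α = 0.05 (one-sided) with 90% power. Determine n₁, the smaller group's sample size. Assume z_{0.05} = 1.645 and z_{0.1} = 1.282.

With allocation ratio k = n₂/n₁ = 1.5, Var(x̄₁−x̄₂) = σ²(1/n₁ + 1/(k·n₁)) = σ²·(k+1)/(k·n₁).
So n₁ = (1 + 1/k)·((z_{α} + z_β)/d)² = 1.667 × (2.927/0.60)².
n₁ = 1.667 × 23.80 = 39.7.
Round up: n₁ = 40, giving n₂ = 1.5 × 40 = 60.

n₁ = 40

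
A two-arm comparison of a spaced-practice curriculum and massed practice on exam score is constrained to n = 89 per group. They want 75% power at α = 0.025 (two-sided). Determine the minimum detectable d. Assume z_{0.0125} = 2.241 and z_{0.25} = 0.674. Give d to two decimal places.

For two independent groups of n = 89 each: d_min = (z_{α/2} + z_β)·√(2/n).
z-sum = 2.241 + 0.674 = 2.915.
d_min = 2.915 × √(2/89) = 2.915 × 0.1499 = 0.437.

d_min ≈ 0.44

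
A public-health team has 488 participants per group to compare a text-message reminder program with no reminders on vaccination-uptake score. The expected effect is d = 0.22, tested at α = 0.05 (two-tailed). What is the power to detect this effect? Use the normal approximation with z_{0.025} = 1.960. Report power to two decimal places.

For two equal groups, power = Φ(d·√(n/2) − z_{α/2}).
d·√(n/2) = 0.22 × √(488/2) = 0.22 × 15.620 = 3.437.
z_β = 3.437 − 1.960 = 1.477.
Power = Φ(1.477) = 0.930.

power ≈ 0.93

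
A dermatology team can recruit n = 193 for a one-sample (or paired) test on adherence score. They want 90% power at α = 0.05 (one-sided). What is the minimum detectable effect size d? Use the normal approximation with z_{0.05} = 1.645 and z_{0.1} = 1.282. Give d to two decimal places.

For a single sample (or paired design) of n = 193: d_min = (z_{α} + z_β)/√n.
z-sum = 1.645 + 1.282 = 2.927.
d_min = 2.927 / √193 = 2.927 / 13.892 = 0.211.

d_min ≈ 0.21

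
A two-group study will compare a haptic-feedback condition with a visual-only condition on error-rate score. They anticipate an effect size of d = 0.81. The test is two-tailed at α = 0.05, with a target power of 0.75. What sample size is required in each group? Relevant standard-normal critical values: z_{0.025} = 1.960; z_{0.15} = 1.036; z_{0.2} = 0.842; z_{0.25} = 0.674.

For two independent groups with equal n: n = 2·((z_{α/2} + z_β) / d)².
z_{α/2} + z_β = 1.960 + 0.674 = 2.634.
n = 2 × (2.634 / 0.81)² = 2 × 3.252² = 2 × 10.57 = 21.1.
Round up to the next whole participant.

n = 22 per group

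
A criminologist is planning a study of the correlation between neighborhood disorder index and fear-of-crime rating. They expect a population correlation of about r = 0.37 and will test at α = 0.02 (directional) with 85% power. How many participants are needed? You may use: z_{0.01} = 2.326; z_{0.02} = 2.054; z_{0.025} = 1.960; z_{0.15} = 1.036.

Fisher's z: C = ½·ln((1+r)/(1−r)) = ½·ln(2.1746) = 0.3884.
n = ((z_{α} + z_β)/C)² + 3.
(2.054 + 1.036) / 0.3884 = 3.090 / 0.3884 = 7.956.
n = 7.956² + 3 = 63.29 + 3 = 66.3.
Round up.

n = 67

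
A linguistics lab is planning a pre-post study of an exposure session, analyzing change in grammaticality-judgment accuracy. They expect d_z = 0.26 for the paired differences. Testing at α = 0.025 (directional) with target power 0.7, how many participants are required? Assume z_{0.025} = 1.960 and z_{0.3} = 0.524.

For a paired (one-sample on differences) test: n = ((z_{α} + z_β) / d)².
z_{α} + z_β = 1.960 + 0.524 = 2.484.
n = (2.484 / 0.26)² = 9.554² = 91.28.
Round up.

n = 92 pairs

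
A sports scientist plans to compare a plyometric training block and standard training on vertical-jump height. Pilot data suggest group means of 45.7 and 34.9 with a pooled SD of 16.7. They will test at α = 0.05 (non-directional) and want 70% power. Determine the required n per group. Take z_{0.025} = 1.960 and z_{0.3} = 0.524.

Cohen's d = |M₁ − M₂| / SD_pooled = |45.7 − 34.9| / 16.7 = 10.8 / 16.7 = 0.647.
For two independent groups with equal n: n = 2·((z_{α/2} + z_β) / d)².
z_{α/2} + z_β = 1.960 + 0.524 = 2.484.
n = 2 × (2.484 / 0.647)² = 2 × 3.839² = 2 × 14.74 = 29.5.
Round up to the next whole participant.

n = 30 per group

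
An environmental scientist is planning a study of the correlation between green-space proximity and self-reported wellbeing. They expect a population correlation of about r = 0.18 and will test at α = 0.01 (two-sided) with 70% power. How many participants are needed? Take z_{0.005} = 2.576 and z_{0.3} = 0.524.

Fisher's z: C = ½·ln((1+r)/(1−r)) = ½·ln(1.4390) = 0.1820.
n = ((z_{α/2} + z_β)/C)² + 3.
(2.576 + 0.524) / 0.1820 = 3.100 / 0.1820 = 17.033.
n = 17.033² + 3 = 290.12 + 3 = 293.1.
Round up.

n = 294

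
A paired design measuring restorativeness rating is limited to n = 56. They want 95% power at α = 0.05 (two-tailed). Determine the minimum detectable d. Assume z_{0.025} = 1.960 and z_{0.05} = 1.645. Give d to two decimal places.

For a single sample (or paired design) of n = 56: d_min = (z_{α/2} + z_β)/√n.
z-sum = 1.960 + 1.645 = 3.605.
d_min = 3.605 / √56 = 3.605 / 7.483 = 0.482.

d_min ≈ 0.48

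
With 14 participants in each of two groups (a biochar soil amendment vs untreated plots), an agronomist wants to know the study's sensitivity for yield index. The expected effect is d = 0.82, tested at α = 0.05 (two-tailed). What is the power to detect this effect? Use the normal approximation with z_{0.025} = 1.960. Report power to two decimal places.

For two equal groups, power = Φ(d·√(n/2) − z_{α/2}).
d·√(n/2) = 0.82 × √(14/2) = 0.82 × 2.646 = 2.170.
z_β = 2.170 − 1.960 = 0.210.
Power = Φ(0.210) = 0.583.

power ≈ 0.58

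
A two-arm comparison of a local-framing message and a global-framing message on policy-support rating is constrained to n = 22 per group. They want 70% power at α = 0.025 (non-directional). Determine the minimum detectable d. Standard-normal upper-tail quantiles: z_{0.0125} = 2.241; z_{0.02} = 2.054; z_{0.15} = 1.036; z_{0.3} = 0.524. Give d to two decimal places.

d_min ≈ 0.83

For two independent groups of n = 22 each: d_min = (z_{α/2} + z_β)·√(2/n).
z-sum = 2.241 + 0.524 = 2.765.
d_min = 2.765 × √(2/22) = 2.765 × 0.3015 = 0.834.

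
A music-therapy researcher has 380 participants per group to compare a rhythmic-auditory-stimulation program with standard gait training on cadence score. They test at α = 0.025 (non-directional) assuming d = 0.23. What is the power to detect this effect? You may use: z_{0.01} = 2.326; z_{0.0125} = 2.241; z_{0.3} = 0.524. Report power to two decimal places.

power ≈ 0.82

For two equal groups, power = Φ(d·√(n/2) − z_{α/2}).
d·√(n/2) = 0.23 × √(380/2) = 0.23 × 13.784 = 3.170.
z_β = 3.170 − 2.241 = 0.929.
Power = Φ(0.929) = 0.824.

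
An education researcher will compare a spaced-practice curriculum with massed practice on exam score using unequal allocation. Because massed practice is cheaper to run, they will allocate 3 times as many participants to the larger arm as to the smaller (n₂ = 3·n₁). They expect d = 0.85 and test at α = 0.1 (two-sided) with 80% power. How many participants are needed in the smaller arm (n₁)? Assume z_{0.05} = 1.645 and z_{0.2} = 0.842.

With allocation ratio k = n₂/n₁ = 3, Var(x̄₁−x̄₂) = σ²(1/n₁ + 1/(k·n₁)) = σ²·(k+1)/(k·n₁).
So n₁ = (1 + 1/k)·((z_{α/2} + z_β)/d)² = 1.333 × (2.487/0.85)².
n₁ = 1.333 × 8.56 = 11.4.
Round up: n₁ = 12, giving n₂ = 3 × 12 = 36.

n₁ = 12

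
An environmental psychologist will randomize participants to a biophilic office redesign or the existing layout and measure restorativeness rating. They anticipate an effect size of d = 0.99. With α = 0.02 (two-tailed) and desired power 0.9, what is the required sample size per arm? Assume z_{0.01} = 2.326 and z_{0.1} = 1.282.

For two independent groups with equal n: n = 2·((z_{α/2} + z_β) / d)².
z_{α/2} + z_β = 2.326 + 1.282 = 3.608.
n = 2 × (3.608 / 0.99)² = 2 × 3.644² = 2 × 13.28 = 26.6.
Round up to the next whole participant.

n = 27 per group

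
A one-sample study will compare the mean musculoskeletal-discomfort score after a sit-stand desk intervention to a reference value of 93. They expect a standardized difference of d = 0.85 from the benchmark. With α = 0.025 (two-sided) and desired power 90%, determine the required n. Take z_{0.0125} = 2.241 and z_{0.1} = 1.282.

n = 18

For a one-sample test: n = ((z_{α/2} + z_β) / d)².
z_{α/2} + z_β = 2.241 + 1.282 = 3.523.
n = (3.523 / 0.85)² = 4.145² = 17.18.
Round up.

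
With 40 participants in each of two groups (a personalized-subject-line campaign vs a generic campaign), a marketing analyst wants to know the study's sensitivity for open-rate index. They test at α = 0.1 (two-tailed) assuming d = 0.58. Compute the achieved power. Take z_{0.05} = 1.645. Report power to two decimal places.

For two equal groups, power = Φ(d·√(n/2) − z_{α/2}).
d·√(n/2) = 0.58 × √(40/2) = 0.58 × 4.472 = 2.594.
z_β = 2.594 − 1.645 = 0.949.
Power = Φ(0.949) = 0.829.

power ≈ 0.83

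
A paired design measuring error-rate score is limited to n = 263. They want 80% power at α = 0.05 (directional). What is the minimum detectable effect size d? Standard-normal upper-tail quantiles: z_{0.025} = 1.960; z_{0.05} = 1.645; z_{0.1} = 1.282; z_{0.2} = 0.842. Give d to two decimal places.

d_min ≈ 0.15

For a single sample (or paired design) of n = 263: d_min = (z_{α} + z_β)/√n.
z-sum = 1.645 + 0.842 = 2.487.
d_min = 2.487 / √263 = 2.487 / 16.217 = 0.153.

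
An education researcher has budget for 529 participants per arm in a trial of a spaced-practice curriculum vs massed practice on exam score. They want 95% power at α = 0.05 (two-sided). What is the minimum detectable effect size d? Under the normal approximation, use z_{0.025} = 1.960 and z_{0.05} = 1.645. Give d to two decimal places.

For two independent groups of n = 529 each: d_min = (z_{α/2} + z_β)·√(2/n).
z-sum = 1.960 + 1.645 = 3.605.
d_min = 3.605 × √(2/529) = 3.605 × 0.0615 = 0.222.

d_min ≈ 0.22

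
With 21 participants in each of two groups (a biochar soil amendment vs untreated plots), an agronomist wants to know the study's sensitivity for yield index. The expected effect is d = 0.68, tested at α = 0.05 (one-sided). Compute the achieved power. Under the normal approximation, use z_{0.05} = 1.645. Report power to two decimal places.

power ≈ 0.71

For two equal groups, power = Φ(d·√(n/2) − z_{α}).
d·√(n/2) = 0.68 × √(21/2) = 0.68 × 3.240 = 2.203.
z_β = 2.203 − 1.645 = 0.558.
Power = Φ(0.558) = 0.712.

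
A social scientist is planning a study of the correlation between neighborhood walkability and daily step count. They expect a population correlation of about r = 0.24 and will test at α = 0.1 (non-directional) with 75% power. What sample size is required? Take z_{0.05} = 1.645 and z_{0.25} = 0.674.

Fisher's z: C = ½·ln((1+r)/(1−r)) = ½·ln(1.6316) = 0.2448.
n = ((z_{α/2} + z_β)/C)² + 3.
(1.645 + 0.674) / 0.2448 = 2.319 / 0.2448 = 9.473.
n = 9.473² + 3 = 89.74 + 3 = 92.7.
Round up.

n = 93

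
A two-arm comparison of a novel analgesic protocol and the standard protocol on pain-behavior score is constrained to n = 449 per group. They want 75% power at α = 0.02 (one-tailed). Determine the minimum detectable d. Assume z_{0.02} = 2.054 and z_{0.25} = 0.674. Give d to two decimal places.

For two independent groups of n = 449 each: d_min = (z_{α} + z_β)·√(2/n).
z-sum = 2.054 + 0.674 = 2.728.
d_min = 2.728 × √(2/449) = 2.728 × 0.0667 = 0.182.

d_min ≈ 0.18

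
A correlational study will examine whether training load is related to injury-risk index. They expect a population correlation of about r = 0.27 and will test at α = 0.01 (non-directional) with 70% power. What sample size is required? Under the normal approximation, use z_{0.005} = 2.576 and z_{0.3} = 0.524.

Fisher's z: C = ½·ln((1+r)/(1−r)) = ½·ln(1.7397) = 0.2769.
n = ((z_{α/2} + z_β)/C)² + 3.
(2.576 + 0.524) / 0.2769 = 3.100 / 0.2769 = 11.195.
n = 11.195² + 3 = 125.34 + 3 = 128.3.
Round up.

n = 129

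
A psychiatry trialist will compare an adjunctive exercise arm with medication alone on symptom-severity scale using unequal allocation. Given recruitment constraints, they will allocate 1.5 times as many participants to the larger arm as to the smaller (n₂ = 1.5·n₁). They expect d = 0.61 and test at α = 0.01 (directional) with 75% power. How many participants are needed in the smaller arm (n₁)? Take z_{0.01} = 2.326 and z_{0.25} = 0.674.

With allocation ratio k = n₂/n₁ = 1.5, Var(x̄₁−x̄₂) = σ²(1/n₁ + 1/(k·n₁)) = σ²·(k+1)/(k·n₁).
So n₁ = (1 + 1/k)·((z_{α} + z_β)/d)² = 1.667 × (3.000/0.61)².
n₁ = 1.667 × 24.19 = 40.3.
Round up: n₁ = 41, giving n₂ = ⌈1.5 × 41⌉ = ⌈61.5⌉ = 62.

n₁ = 41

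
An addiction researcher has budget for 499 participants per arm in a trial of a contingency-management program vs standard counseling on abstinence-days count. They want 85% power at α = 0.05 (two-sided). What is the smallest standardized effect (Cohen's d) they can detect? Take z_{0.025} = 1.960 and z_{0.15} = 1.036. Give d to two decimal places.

For two independent groups of n = 499 each: d_min = (z_{α/2} + z_β)·√(2/n).
z-sum = 1.960 + 1.036 = 2.996.
d_min = 2.996 × √(2/499) = 2.996 × 0.0633 = 0.190.

d_min ≈ 0.19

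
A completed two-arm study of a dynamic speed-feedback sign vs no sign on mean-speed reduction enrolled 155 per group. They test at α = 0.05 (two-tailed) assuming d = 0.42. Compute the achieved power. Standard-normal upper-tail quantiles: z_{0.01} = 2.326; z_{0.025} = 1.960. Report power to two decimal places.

For two equal groups, power = Φ(d·√(n/2) − z_{α/2}).
d·√(n/2) = 0.42 × √(155/2) = 0.42 × 8.803 = 3.697.
z_β = 3.697 − 1.960 = 1.737.
Power = Φ(1.737) = 0.959.

power ≈ 0.96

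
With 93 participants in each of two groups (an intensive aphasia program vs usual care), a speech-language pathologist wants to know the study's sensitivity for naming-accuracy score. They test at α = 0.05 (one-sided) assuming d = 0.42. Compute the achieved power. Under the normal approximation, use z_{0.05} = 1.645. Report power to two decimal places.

For two equal groups, power = Φ(d·√(n/2) − z_{α}).
d·√(n/2) = 0.42 × √(93/2) = 0.42 × 6.819 = 2.864.
z_β = 2.864 − 1.645 = 1.219.
Power = Φ(1.219) = 0.889.

power ≈ 0.89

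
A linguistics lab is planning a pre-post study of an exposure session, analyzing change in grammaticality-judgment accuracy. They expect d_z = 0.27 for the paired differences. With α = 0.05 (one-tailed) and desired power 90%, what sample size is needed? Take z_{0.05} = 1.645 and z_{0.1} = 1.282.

For a paired (one-sample on differences) test: n = ((z_{α} + z_β) / d)².
z_{α} + z_β = 1.645 + 1.282 = 2.927.
n = (2.927 / 0.27)² = 10.841² = 117.52.
Round up.

n = 118 pairs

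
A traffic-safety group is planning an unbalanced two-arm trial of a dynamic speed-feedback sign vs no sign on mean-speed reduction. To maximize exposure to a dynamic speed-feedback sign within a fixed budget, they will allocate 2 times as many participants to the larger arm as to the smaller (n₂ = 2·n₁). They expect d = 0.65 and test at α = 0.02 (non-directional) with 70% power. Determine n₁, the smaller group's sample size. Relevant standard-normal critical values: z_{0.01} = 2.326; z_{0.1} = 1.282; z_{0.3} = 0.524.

With allocation ratio k = n₂/n₁ = 2, Var(x̄₁−x̄₂) = σ²(1/n₁ + 1/(k·n₁)) = σ²·(k+1)/(k·n₁).
So n₁ = (1 + 1/k)·((z_{α/2} + z_β)/d)² = 1.500 × (2.850/0.65)².
n₁ = 1.500 × 19.22 = 28.8.
Round up: n₁ = 29, giving n₂ = 2 × 29 = 58.

n₁ = 29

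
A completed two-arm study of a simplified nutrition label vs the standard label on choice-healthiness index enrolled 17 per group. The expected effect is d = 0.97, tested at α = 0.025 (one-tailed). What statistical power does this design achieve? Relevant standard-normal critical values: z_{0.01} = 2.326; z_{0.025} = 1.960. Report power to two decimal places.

power ≈ 0.81

For two equal groups, power = Φ(d·√(n/2) − z_{α}).
d·√(n/2) = 0.97 × √(17/2) = 0.97 × 2.915 = 2.828.
z_β = 2.828 − 1.960 = 0.868.
Power = Φ(0.868) = 0.807.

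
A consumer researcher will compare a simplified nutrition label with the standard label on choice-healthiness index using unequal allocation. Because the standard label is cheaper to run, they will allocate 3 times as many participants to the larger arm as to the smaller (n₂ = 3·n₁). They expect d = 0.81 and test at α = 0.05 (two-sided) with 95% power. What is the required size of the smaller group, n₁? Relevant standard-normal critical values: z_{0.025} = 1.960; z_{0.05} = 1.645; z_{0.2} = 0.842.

n₁ = 27

With allocation ratio k = n₂/n₁ = 3, Var(x̄₁−x̄₂) = σ²(1/n₁ + 1/(k·n₁)) = σ²·(k+1)/(k·n₁).
So n₁ = (1 + 1/k)·((z_{α/2} + z_β)/d)² = 1.333 × (3.605/0.81)².
n₁ = 1.333 × 19.81 = 26.4.
Round up: n₁ = 27, giving n₂ = 3 × 27 = 81.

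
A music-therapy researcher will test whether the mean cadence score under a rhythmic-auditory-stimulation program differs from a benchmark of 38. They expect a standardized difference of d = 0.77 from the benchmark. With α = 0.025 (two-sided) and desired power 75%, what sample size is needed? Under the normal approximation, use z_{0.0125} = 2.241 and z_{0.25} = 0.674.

For a one-sample test: n = ((z_{α/2} + z_β) / d)².
z_{α/2} + z_β = 2.241 + 0.674 = 2.915.
n = (2.915 / 0.77)² = 3.786² = 14.33.
Round up.

n = 15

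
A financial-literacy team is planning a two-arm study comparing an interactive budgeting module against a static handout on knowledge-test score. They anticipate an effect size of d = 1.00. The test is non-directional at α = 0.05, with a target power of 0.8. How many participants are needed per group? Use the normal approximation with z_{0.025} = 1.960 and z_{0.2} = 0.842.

n = 16 per group

For two independent groups with equal n: n = 2·((z_{α/2} + z_β) / d)².
z_{α/2} + z_β = 1.960 + 0.842 = 2.802.
n = 2 × (2.802 / 1.00)² = 2 × 2.802² = 2 × 7.85 = 15.7.
Round up to the next whole participant.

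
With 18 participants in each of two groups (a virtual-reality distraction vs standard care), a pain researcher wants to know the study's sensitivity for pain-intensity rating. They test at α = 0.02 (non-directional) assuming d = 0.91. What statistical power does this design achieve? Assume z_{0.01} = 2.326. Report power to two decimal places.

power ≈ 0.66

For two equal groups, power = Φ(d·√(n/2) − z_{α/2}).
d·√(n/2) = 0.91 × √(18/2) = 0.91 × 3.000 = 2.730.
z_β = 2.730 − 2.326 = 0.404.
Power = Φ(0.404) = 0.657.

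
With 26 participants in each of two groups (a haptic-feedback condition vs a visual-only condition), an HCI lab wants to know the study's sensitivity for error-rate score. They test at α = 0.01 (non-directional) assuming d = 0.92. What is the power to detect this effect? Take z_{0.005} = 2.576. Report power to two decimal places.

For two equal groups, power = Φ(d·√(n/2) − z_{α/2}).
d·√(n/2) = 0.92 × √(26/2) = 0.92 × 3.606 = 3.317.
z_β = 3.317 − 2.576 = 0.741.
Power = Φ(0.741) = 0.771.

power ≈ 0.77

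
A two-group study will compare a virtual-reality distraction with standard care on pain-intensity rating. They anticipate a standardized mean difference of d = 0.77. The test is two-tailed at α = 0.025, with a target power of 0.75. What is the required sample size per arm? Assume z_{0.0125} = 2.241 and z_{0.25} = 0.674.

n = 29 per group

For two independent groups with equal n: n = 2·((z_{α/2} + z_β) / d)².
z_{α/2} + z_β = 2.241 + 0.674 = 2.915.
n = 2 × (2.915 / 0.77)² = 2 × 3.786² = 2 × 14.33 = 28.7.
Round up to the next whole participant.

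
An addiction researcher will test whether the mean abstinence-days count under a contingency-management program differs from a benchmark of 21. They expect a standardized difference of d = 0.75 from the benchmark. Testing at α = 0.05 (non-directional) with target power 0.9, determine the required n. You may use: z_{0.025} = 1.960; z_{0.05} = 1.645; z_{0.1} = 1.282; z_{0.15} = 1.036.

For a one-sample test: n = ((z_{α/2} + z_β) / d)².
z_{α/2} + z_β = 1.960 + 1.282 = 3.242.
n = (3.242 / 0.75)² = 4.323² = 18.69.
Round up.

n = 19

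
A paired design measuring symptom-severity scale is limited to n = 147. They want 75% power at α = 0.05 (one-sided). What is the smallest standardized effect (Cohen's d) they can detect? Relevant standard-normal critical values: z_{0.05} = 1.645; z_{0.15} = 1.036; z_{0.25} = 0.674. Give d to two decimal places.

For a single sample (or paired design) of n = 147: d_min = (z_{α} + z_β)/√n.
z-sum = 1.645 + 0.674 = 2.319.
d_min = 2.319 / √147 = 2.319 / 12.124 = 0.191.

d_min ≈ 0.19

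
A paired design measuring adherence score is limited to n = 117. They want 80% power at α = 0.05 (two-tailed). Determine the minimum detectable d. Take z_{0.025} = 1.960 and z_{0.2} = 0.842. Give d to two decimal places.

d_min ≈ 0.26

For a single sample (or paired design) of n = 117: d_min = (z_{α/2} + z_β)/√n.
z-sum = 1.960 + 0.842 = 2.802.
d_min = 2.802 / √117 = 2.802 / 10.817 = 0.259.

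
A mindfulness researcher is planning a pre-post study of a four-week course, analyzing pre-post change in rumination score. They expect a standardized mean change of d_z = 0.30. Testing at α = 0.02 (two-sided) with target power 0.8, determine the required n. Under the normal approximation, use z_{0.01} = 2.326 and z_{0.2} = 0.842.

For a paired (one-sample on differences) test: n = ((z_{α/2} + z_β) / d)².
z_{α/2} + z_β = 2.326 + 0.842 = 3.168.
n = (3.168 / 0.30)² = 10.560² = 111.51.
Round up.

n = 112 pairs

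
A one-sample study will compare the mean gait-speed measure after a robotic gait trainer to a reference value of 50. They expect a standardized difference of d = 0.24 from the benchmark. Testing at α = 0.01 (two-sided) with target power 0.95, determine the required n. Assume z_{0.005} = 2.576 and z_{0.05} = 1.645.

n = 310

For a one-sample test: n = ((z_{α/2} + z_β) / d)².
z_{α/2} + z_β = 2.576 + 1.645 = 4.221.
n = (4.221 / 0.24)² = 17.588² = 309.32.
Round up.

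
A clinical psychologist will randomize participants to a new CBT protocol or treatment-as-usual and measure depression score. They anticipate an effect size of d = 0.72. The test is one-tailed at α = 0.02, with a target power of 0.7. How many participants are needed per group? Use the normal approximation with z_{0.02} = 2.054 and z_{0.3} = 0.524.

n = 26 per group

For two independent groups with equal n: n = 2·((z_{α} + z_β) / d)².
z_{α} + z_β = 2.054 + 0.524 = 2.578.
n = 2 × (2.578 / 0.72)² = 2 × 3.581² = 2 × 12.82 = 25.6.
Round up to the next whole participant.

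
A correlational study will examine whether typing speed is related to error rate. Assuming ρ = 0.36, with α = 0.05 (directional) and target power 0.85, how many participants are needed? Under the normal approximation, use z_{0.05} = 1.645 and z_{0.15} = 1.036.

n = 54

Fisher's z: C = ½·ln((1+r)/(1−r)) = ½·ln(2.1250) = 0.3769.
n = ((z_{α} + z_β)/C)² + 3.
(1.645 + 1.036) / 0.3769 = 2.681 / 0.3769 = 7.113.
n = 7.113² + 3 = 50.60 + 3 = 53.6.
Round up.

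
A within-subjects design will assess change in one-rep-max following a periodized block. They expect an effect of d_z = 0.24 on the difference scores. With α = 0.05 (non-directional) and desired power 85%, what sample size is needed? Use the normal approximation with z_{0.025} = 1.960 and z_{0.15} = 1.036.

n = 156 pairs

For a paired (one-sample on differences) test: n = ((z_{α/2} + z_β) / d)².
z_{α/2} + z_β = 1.960 + 1.036 = 2.996.
n = (2.996 / 0.24)² = 12.483² = 155.83.
Round up.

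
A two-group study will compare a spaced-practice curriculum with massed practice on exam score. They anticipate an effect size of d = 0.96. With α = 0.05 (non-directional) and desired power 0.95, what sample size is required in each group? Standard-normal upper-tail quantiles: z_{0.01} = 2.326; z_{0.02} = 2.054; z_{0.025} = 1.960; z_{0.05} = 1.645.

For two independent groups with equal n: n = 2·((z_{α/2} + z_β) / d)².
z_{α/2} + z_β = 1.960 + 1.645 = 3.605.
n = 2 × (3.605 / 0.96)² = 2 × 3.755² = 2 × 14.10 = 28.2.
Round up to the next whole participant.

n = 29 per group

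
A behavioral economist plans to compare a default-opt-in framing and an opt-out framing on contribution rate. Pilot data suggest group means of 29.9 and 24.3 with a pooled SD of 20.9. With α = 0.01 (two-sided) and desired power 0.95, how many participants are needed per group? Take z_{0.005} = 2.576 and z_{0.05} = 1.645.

Cohen's d = |M₁ − M₂| / SD_pooled = |29.9 − 24.3| / 20.9 = 5.6 / 20.9 = 0.268.
For two independent groups with equal n: n = 2·((z_{α/2} + z_β) / d)².
z_{α/2} + z_β = 2.576 + 1.645 = 4.221.
n = 2 × (4.221 / 0.268)² = 2 × 15.750² = 2 × 248.06 = 496.1.
Round up to the next whole participant.

n = 497 per group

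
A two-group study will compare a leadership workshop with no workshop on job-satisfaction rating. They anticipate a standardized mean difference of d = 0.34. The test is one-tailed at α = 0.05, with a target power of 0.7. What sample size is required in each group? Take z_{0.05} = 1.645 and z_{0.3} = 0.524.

n = 82 per group

For two independent groups with equal n: n = 2·((z_{α} + z_β) / d)².
z_{α} + z_β = 1.645 + 0.524 = 2.169.
n = 2 × (2.169 / 0.34)² = 2 × 6.379² = 2 × 40.70 = 81.4.
Round up to the next whole participant.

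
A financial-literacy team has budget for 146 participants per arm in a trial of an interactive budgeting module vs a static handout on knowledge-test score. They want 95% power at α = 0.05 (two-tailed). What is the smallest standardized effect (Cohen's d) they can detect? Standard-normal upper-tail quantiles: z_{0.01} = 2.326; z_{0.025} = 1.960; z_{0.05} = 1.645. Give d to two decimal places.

d_min ≈ 0.42

For two independent groups of n = 146 each: d_min = (z_{α/2} + z_β)·√(2/n).
z-sum = 1.960 + 1.645 = 3.605.
d_min = 3.605 × √(2/146) = 3.605 × 0.1170 = 0.422.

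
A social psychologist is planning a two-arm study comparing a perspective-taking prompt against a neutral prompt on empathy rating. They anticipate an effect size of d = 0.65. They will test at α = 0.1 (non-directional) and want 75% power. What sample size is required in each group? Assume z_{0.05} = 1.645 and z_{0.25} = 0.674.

For two independent groups with equal n: n = 2·((z_{α/2} + z_β) / d)².
z_{α/2} + z_β = 1.645 + 0.674 = 2.319.
n = 2 × (2.319 / 0.65)² = 2 × 3.568² = 2 × 12.73 = 25.5.
Round up to the next whole participant.

n = 26 per group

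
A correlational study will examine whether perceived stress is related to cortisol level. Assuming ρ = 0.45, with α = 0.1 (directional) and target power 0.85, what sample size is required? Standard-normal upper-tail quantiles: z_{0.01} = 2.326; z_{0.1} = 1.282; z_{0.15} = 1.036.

Fisher's z: C = ½·ln((1+r)/(1−r)) = ½·ln(2.6364) = 0.4847.
n = ((z_{α} + z_β)/C)² + 3.
(1.282 + 1.036) / 0.4847 = 2.318 / 0.4847 = 4.782.
n = 4.782² + 3 = 22.87 + 3 = 25.9.
Round up.

n = 26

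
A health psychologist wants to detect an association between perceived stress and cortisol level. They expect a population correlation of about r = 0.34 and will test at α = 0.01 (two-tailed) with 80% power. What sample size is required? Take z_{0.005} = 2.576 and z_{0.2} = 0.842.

n = 97

Fisher's z: C = ½·ln((1+r)/(1−r)) = ½·ln(2.0303) = 0.3541.
n = ((z_{α/2} + z_β)/C)² + 3.
(2.576 + 0.842) / 0.3541 = 3.418 / 0.3541 = 9.653.
n = 9.653² + 3 = 93.17 + 3 = 96.2.
Round up.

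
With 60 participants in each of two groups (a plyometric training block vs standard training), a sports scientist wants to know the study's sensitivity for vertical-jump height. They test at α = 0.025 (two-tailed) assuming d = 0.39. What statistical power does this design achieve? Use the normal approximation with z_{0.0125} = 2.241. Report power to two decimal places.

power ≈ 0.46

For two equal groups, power = Φ(d·√(n/2) − z_{α/2}).
d·√(n/2) = 0.39 × √(60/2) = 0.39 × 5.477 = 2.136.
z_β = 2.136 − 2.241 = -0.105.
Power = Φ(-0.105) = 0.458.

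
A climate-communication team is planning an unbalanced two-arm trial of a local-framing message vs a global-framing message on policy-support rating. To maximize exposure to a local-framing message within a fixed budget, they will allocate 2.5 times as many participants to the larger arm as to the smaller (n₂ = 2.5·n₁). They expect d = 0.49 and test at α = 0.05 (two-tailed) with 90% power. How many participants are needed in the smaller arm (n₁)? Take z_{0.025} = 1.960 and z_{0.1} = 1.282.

With allocation ratio k = n₂/n₁ = 2.5, Var(x̄₁−x̄₂) = σ²(1/n₁ + 1/(k·n₁)) = σ²·(k+1)/(k·n₁).
So n₁ = (1 + 1/k)·((z_{α/2} + z_β)/d)² = 1.400 × (3.242/0.49)².
n₁ = 1.400 × 43.78 = 61.3.
Round up: n₁ = 62, giving n₂ = 2.5 × 62 = 155.

n₁ = 62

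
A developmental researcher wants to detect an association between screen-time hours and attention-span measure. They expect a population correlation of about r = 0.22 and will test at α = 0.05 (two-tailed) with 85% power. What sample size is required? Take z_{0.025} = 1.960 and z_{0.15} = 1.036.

Fisher's z: C = ½·ln((1+r)/(1−r)) = ½·ln(1.5641) = 0.2237.
n = ((z_{α/2} + z_β)/C)² + 3.
(1.960 + 1.036) / 0.2237 = 2.996 / 0.2237 = 13.393.
n = 13.393² + 3 = 179.37 + 3 = 182.4.
Round up.

n = 183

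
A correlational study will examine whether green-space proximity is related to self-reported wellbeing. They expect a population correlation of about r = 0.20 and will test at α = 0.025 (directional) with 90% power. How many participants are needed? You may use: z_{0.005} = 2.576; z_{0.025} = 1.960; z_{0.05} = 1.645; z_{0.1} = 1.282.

n = 259

Fisher's z: C = ½·ln((1+r)/(1−r)) = ½·ln(1.5000) = 0.2027.
n = ((z_{α} + z_β)/C)² + 3.
(1.960 + 1.282) / 0.2027 = 3.242 / 0.2027 = 15.994.
n = 15.994² + 3 = 255.81 + 3 = 258.8.
Round up.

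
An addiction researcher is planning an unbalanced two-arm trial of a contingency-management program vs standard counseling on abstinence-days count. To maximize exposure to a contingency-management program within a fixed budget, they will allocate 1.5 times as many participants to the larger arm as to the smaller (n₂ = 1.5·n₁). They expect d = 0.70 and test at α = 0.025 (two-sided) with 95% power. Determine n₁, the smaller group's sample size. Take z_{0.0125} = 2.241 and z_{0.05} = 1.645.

With allocation ratio k = n₂/n₁ = 1.5, Var(x̄₁−x̄₂) = σ²(1/n₁ + 1/(k·n₁)) = σ²·(k+1)/(k·n₁).
So n₁ = (1 + 1/k)·((z_{α/2} + z_β)/d)² = 1.667 × (3.886/0.70)².
n₁ = 1.667 × 30.82 = 51.4.
Round up: n₁ = 52, giving n₂ = 1.5 × 52 = 78.

n₁ = 52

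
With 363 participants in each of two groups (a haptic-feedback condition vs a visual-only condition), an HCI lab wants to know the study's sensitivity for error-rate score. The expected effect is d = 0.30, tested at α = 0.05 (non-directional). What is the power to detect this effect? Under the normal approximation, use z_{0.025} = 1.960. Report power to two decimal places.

For two equal groups, power = Φ(d·√(n/2) − z_{α/2}).
d·√(n/2) = 0.30 × √(363/2) = 0.30 × 13.472 = 4.042.
z_β = 4.042 − 1.960 = 2.082.
Power = Φ(2.082) = 0.981.

power ≈ 0.98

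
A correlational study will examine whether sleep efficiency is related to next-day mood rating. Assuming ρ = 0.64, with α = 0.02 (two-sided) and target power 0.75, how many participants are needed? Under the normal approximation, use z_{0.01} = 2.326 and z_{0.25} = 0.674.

n = 19

Fisher's z: C = ½·ln((1+r)/(1−r)) = ½·ln(4.5556) = 0.7582.
n = ((z_{α/2} + z_β)/C)² + 3.
(2.326 + 0.674) / 0.7582 = 3.000 / 0.7582 = 3.957.
n = 3.957² + 3 = 15.66 + 3 = 18.7.
Round up.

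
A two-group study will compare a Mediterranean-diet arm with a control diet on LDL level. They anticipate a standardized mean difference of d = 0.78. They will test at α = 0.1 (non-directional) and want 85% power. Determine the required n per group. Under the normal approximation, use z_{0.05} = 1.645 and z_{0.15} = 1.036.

n = 24 per group

For two independent groups with equal n: n = 2·((z_{α/2} + z_β) / d)².
z_{α/2} + z_β = 1.645 + 1.036 = 2.681.
n = 2 × (2.681 / 0.78)² = 2 × 3.437² = 2 × 11.81 = 23.6.
Round up to the next whole participant.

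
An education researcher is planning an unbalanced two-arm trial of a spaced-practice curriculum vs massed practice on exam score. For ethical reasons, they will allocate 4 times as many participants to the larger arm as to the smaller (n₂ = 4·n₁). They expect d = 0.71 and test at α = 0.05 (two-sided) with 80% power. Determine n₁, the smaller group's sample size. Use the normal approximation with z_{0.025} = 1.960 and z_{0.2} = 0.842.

With allocation ratio k = n₂/n₁ = 4, Var(x̄₁−x̄₂) = σ²(1/n₁ + 1/(k·n₁)) = σ²·(k+1)/(k·n₁).
So n₁ = (1 + 1/k)·((z_{α/2} + z_β)/d)² = 1.250 × (2.802/0.71)².
n₁ = 1.250 × 15.57 = 19.5.
Round up: n₁ = 20, giving n₂ = 4 × 20 = 80.

n₁ = 20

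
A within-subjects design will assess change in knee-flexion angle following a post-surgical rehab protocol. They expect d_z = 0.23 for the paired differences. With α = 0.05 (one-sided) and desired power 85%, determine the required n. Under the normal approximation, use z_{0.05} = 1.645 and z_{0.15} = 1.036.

For a paired (one-sample on differences) test: n = ((z_{α} + z_β) / d)².
z_{α} + z_β = 1.645 + 1.036 = 2.681.
n = (2.681 / 0.23)² = 11.657² = 135.87.
Round up.

n = 136 pairs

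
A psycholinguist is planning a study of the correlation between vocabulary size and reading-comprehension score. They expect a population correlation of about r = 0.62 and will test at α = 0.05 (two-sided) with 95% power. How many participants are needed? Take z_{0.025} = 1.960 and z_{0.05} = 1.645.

n = 28

Fisher's z: C = ½·ln((1+r)/(1−r)) = ½·ln(4.2632) = 0.7250.
n = ((z_{α/2} + z_β)/C)² + 3.
(1.960 + 1.645) / 0.7250 = 3.605 / 0.7250 = 4.972.
n = 4.972² + 3 = 24.72 + 3 = 27.7.
Round up.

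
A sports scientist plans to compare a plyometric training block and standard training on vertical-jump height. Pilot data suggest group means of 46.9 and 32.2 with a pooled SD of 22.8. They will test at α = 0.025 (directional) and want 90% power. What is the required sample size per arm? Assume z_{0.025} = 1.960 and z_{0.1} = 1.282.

n = 51 per group

Cohen's d = |M₁ − M₂| / SD_pooled = |46.9 − 32.2| / 22.8 = 14.7 / 22.8 = 0.645.
For two independent groups with equal n: n = 2·((z_{α} + z_β) / d)².
z_{α} + z_β = 1.960 + 1.282 = 3.242.
n = 2 × (3.242 / 0.645)² = 2 × 5.026² = 2 × 25.26 = 50.5.
Round up to the next whole participant.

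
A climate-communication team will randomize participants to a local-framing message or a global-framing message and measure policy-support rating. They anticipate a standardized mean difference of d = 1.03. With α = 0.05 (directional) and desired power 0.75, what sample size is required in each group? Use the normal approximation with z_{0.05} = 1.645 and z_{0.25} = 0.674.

For two independent groups with equal n: n = 2·((z_{α} + z_β) / d)².
z_{α} + z_β = 1.645 + 0.674 = 2.319.
n = 2 × (2.319 / 1.03)² = 2 × 2.251² = 2 × 5.07 = 10.1.
Round up to the next whole participant.

n = 11 per group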